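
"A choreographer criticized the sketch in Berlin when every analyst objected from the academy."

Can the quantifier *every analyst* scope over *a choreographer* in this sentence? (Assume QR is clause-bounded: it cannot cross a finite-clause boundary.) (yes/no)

No

*every analyst* is embedded in the adjunct clause *when every analyst objected from the academy*.
Adjunct clauses are scope islands: a quantifier inside an adjunct cannot raise into the matrix clause.
*every analyst* > *a choreographer* would require crossing that boundary, which is illicit.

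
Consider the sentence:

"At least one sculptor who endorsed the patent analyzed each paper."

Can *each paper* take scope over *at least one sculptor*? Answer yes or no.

Yes

Although the sentence contains a relative clause (*who endorsed the patent*), *each paper* is outside it, in the matrix VP.
Clause-internal QR can adjoin the lower DP above the subject, yielding the inverse reading.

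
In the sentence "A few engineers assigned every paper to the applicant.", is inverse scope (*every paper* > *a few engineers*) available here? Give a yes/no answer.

Yes

*every paper* and *a few engineers* are in the same minimal clause.
QR within a single clause is free, so the lower quantifier may take scope over the higher one.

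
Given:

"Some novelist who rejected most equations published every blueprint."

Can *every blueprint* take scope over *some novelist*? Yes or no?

The relative clause *who rejected most equations* modifies *some novelist*, but *every blueprint* is not inside that relative clause — it is an argument of the matrix verb.
Ordinary QR to a clause-peripheral position gives the wide-scope LF for the lower DP.

Yes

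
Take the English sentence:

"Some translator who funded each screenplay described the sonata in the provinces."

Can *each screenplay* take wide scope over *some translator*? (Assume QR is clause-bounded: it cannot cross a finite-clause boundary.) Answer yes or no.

No

*each screenplay* occurs within the relative clause *who funded each screenplay*.
The relative clause forms an island for QR, so the quantifier is confined to the head noun's restrictor.
So the wide-scope reading for *each screenplay* is blocked.
(Only the surface reading survives: one fixed translator with respect to all the relevant screenplays.)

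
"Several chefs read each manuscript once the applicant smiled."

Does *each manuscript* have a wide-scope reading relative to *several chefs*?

*each manuscript* is a matrix argument; the adjunct is an island but the target quantifier is outside it.
Since no island is crossed, the inverse ordering is licensed alongside surface scope.

Yes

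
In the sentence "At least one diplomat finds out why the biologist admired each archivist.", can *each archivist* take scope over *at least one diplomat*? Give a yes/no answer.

No

Structurally, *each archivist* is inside the embedded question *why the biologist admired each archivist*.
The wh-island constraint blocks QR out of an embedded interrogative.
*each archivist* is confined to the island and cannot take scope over *at least one diplomat*.
(Only the surface reading survives: one fixed diplomat with respect to all the relevant archivists.)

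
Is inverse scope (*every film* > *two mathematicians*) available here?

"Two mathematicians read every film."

Yes

*every film* and *two mathematicians* are in the same minimal clause.
Nothing blocks QR of the lower DP to a position above the higher one, so inverse scope is available.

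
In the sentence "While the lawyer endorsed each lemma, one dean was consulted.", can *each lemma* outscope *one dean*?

The DP *each lemma* is contained in the adjunct clause *while the lawyer endorsed each lemma*.
The adjunct-island constraint bars QR out of an adverbial clause.
*each lemma* is confined to the island and cannot take scope over *one dean*.

No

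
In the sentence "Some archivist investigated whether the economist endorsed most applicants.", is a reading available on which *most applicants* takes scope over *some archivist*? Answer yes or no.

No

*most applicants* occurs within the embedded question *whether the economist endorsed most applicants*.
An indirect question is a wh-island; the filled [Spec,CP] blocks QR across the CP edge.
So *most applicants* cannot raise to a position above *some archivist*.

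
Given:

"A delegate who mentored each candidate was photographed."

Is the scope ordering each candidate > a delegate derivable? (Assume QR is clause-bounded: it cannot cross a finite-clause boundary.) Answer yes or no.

*each candidate* is embedded in the relative clause *who mentored each candidate*.
Quantifiers inside a relative clause are trapped there; the RC boundary blocks QR.
The inverse ordering *each candidate* > *a delegate* is therefore underivable.
(Only the surface reading survives: one fixed delegate with respect to all the relevant candidates.)

No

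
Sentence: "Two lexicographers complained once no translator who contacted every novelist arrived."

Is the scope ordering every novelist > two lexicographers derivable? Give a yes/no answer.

No

*every novelist* sits inside the relative clause *who contacted every novelist*, which is itself inside the adjunct *once no translator who contacted every novelist arrived*.
The quantifier would have to escape first the RC and then the adjunct — two independent island violations.
*every novelist* > *two lexicographers* would require crossing that boundary, which is illicit.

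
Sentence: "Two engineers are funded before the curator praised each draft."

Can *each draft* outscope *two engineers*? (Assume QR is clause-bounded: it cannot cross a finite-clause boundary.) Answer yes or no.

The target quantifier *each draft* is part of the adjunct clause *before the curator praised each draft*.
Adverbial clauses are not L-marked, so they are barriers for QR — the quantifier cannot escape the adjunct.
So *each draft* cannot raise high enough to outscope *two engineers*; only the surface ordering *two engineers* > *each draft* is available.

No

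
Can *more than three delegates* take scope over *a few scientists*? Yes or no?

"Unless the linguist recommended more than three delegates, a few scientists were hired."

No

*more than three delegates* occurs within the adjunct clause *unless the linguist recommended more than three delegates*.
Since the clause is an adjunct (not a complement), the Adjunct Condition blocks QR across its edge.
There is no licit LF on which *more than three delegates* c-commands *a few scientists*.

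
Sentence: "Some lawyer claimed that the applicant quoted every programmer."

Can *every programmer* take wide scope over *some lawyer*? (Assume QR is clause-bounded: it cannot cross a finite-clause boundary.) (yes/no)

No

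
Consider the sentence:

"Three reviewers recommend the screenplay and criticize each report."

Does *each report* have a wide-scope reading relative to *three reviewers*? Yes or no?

*each report* sits inside one conjunct of the coordinate structure (*criticize each report*).
A quantifier cannot raise out of one conjunct of a coordination across the whole coordinate structure — the CSC applies to QR.
So *each report* cannot raise high enough to outscope *three reviewers*; only the surface ordering *three reviewers* > *each report* is available.

No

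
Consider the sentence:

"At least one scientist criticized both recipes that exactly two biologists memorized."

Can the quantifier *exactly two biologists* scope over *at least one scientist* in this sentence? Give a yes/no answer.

No

*exactly two biologists* occurs within the relative clause *that exactly two biologists memorized* modifying *both recipes*.
The relative clause forms an island for QR, so the quantifier is confined to the head noun's restrictor.
The inverse ordering *exactly two biologists* > *at least one scientist* is therefore underivable.
(Only the surface reading survives: one fixed scientist with respect to all the relevant biologists.)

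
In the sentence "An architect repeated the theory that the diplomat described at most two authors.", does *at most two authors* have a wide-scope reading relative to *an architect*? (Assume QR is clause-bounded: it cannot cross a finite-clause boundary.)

The DP *at most two authors* is contained in the complex NP *the theory that the diplomat described at most two authors*.
The complex NP is opaque for QR — the quantifier is frozen inside the noun's complement.
*at most two authors* > *an architect* would require crossing that boundary, which is illicit.

No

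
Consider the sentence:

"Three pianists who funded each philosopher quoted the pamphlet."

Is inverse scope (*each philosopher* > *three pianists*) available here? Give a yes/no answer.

Structurally, *each philosopher* is inside the relative clause *who funded each philosopher*.
The relative clause forms an island for QR, so the quantifier is confined to the head noun's restrictor.
Hence only narrow scope for *each philosopher* (under *three pianists*) survives.

No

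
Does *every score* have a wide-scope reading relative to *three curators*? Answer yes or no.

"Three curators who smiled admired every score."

Yes

The relative clause *who smiled* modifies *three curators*, but *every score* is not inside that relative clause — it is an argument of the matrix verb.
Clause-internal QR can adjoin the lower DP above the subject, yielding the inverse reading.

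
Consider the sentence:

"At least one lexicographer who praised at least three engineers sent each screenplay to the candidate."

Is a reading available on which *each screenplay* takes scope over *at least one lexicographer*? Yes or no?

*each screenplay* is a matrix argument; only *at least one lexicographer* is modified by the relative clause *who praised at least three engineers*, so the RC island is irrelevant to the target quantifier.
Since no island is crossed, the inverse ordering is licensed alongside surface scope.
So *each screenplay* > *at least one lexicographer* is among the available readings.

Yes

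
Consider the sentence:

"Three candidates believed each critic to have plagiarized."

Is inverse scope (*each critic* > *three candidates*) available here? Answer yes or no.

*each critic* is the subject of an ECM infinitive — the infinitival complement of an ECM verb is not a scope island, so *each critic* can raise into the matrix clause.
Nothing blocks QR of the lower DP to a position above the higher one, so inverse scope is available.
Both orderings are possible: *three candidates* > *each critic* and *each critic* > *three candidates*.

Yes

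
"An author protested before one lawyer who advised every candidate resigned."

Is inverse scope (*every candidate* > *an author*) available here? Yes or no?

No

*every candidate* is embedded in the relative clause *who advised every candidate*, which is itself inside the adjunct *before one lawyer who advised every candidate resigned*.
Nested islands: the RC island is itself inside an adjunct island, so wide scope is doubly excluded.
There is no licit LF on which *every candidate* c-commands *an author*.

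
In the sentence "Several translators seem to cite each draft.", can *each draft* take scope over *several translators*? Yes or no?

Yes

Infinitival complements of raising predicates do not block QR; *each draft* and *several translators* are effectively clausemates.
With no island boundary between them, the object can take inverse scope over the subject via ordinary QR within the clause.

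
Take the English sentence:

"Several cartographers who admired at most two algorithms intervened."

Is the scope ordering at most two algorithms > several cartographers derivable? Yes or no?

No

*at most two algorithms* occurs within the relative clause *who admired at most two algorithms*.
Relative clauses block scope extraction: QR cannot target a position outside the modified NP.
So *at most two algorithms* cannot raise high enough to outscope *several cartographers*; only the surface ordering *several cartographers* > *at most two algorithms* is available.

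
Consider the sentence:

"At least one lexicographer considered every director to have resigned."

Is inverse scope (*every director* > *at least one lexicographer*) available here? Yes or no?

Yes

This is an ECM construction: *every director* is the infinitival subject, Case-marked by the matrix verb, and the infinitive is transparent for QR.
No island intervenes, so both surface and inverse scope are derivable.
The sentence is scopally ambiguous between *at least one lexicographer* > *every director* and *every director* > *at least one lexicographer*.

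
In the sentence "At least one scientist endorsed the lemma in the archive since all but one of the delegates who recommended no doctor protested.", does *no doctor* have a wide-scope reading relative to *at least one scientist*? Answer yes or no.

No

The DP *no doctor* is contained in the relative clause *who recommended no doctor*, which is itself inside the adjunct *since all but one of the delegates who recommended no doctor protested*.
The quantifier would have to escape first the RC and then the adjunct — two independent island violations.
So the wide-scope reading for *no doctor* is blocked.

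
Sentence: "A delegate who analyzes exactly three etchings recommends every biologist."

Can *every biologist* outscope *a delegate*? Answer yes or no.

*every biologist* is a matrix argument; only *a delegate* is modified by the relative clause *who analyzes exactly three etchings*, so the RC island is irrelevant to the target quantifier.
Clause-internal QR can adjoin the lower DP above the subject, yielding the inverse reading.

Yes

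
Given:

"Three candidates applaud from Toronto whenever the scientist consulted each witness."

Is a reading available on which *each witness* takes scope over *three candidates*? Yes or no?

No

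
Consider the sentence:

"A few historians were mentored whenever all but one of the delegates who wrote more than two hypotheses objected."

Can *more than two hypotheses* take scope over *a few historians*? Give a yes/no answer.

No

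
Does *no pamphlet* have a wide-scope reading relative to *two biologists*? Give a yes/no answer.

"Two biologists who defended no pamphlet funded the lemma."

No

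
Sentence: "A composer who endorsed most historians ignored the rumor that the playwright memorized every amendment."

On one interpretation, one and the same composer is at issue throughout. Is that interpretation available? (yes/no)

Yes

That reading corresponds to *a composer* > *every amendment*.
That is the surface-scope ordering, which is always one of the available readings — island constraints only ever restrict inverse scope.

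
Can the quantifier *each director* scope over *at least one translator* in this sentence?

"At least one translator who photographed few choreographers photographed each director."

Although the sentence contains a relative clause (*who photographed few choreographers*), *each director* is outside it, in the matrix VP.
QR within a single clause is free, so the lower quantifier may take scope over the higher one.

Yes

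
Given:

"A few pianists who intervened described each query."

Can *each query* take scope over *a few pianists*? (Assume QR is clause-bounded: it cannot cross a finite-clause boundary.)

Yes

*each query* is a matrix argument; only *a few pianists* is modified by the relative clause *who intervened*, so the RC island is irrelevant to the target quantifier.
Nothing blocks QR of the lower DP to a position above the higher one, so inverse scope is available.
Both orderings are possible: *a few pianists* > *each query* and *each query* > *a few pianists*.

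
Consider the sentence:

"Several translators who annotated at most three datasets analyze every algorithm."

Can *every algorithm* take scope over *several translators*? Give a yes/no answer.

Yes

*every algorithm* sits in the matrix clause, not in the relative clause on *several translators*.
QR within a single clause is free, so the lower quantifier may take scope over the higher one.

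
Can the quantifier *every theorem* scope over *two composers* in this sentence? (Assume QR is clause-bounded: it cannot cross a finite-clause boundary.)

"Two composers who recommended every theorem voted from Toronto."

*every theorem* sits inside the relative clause *who recommended every theorem*.
Quantifiers inside a relative clause are trapped there; the RC boundary blocks QR.
Hence only narrow scope for *every theorem* (under *two composers*) survives.

No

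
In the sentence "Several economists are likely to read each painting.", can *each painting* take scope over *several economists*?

Yes

*each painting* is inside a raising infinitive, which is transparent to QR (no CP barrier), so it behaves as a matrix argument.
Nothing blocks QR of the lower DP to a position above the higher one, so inverse scope is available.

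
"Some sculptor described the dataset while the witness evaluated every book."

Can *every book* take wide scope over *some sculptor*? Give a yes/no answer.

No

*every book* sits inside the adjunct clause *while the witness evaluated every book*.
Adjunct clauses are scope islands: a quantifier inside an adjunct cannot raise into the matrix clause.
So *every book* cannot raise high enough to outscope *some sculptor*; only the surface ordering *some sculptor* > *every book* is available.
(Only the surface reading survives: one fixed sculptor with respect to all the relevant books.)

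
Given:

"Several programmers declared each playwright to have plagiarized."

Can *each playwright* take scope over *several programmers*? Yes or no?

Yes

The ECM infinitive is scope-transparent — *each playwright* is free to raise above *several programmers*.
Nothing blocks QR of the lower DP to a position above the higher one, so inverse scope is available.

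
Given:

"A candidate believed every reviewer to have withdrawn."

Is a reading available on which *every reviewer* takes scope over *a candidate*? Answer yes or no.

This is an ECM construction: *every reviewer* is the infinitival subject, Case-marked by the matrix verb, and the infinitive is transparent for QR.
No island intervenes, so both surface and inverse scope are derivable.
The sentence is scopally ambiguous between *a candidate* > *every reviewer* and *every reviewer* > *a candidate*.

Yes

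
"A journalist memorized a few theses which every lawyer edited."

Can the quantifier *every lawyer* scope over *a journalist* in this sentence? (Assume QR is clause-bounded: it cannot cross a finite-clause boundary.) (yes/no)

The target quantifier *every lawyer* is part of the relative clause *which every lawyer edited* modifying *a few theses*.
The relative clause forms an island for QR, so the quantifier is confined to the head noun's restrictor.
So *every lawyer* cannot raise to a position above *a journalist*.
(Only the surface reading survives: one fixed journalist with respect to all the relevant lawyers.)

No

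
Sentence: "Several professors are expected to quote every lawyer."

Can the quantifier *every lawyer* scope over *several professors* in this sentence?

The matrix predicate is a raising verb, whose infinitival complement is not a scope island — *every lawyer* can QR into the matrix clause.
With no island boundary between them, the object can take inverse scope over the subject via ordinary QR within the clause.
Both orderings are possible: *several professors* > *every lawyer* and *every lawyer* > *several professors*.

Yes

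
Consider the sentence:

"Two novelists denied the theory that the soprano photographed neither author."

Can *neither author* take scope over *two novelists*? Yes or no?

No

Structurally, *neither author* is inside the complex NP *the theory that the soprano photographed neither author*.
The Complex NP Constraint bars QR out of the complement clause of a noun.
*neither author* > *two novelists* would require crossing that boundary, which is illicit.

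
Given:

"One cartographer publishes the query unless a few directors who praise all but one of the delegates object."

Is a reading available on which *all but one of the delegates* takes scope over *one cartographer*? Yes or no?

*all but one of the delegates* is embedded in the relative clause *who praise all but one of the delegates*, which is itself inside the adjunct *unless a few directors who praise all but one of the delegates object*.
Nested islands: the RC island is itself inside an adjunct island, so wide scope is doubly excluded.
*all but one of the delegates* is confined to the island and cannot take scope over *one cartographer*.

No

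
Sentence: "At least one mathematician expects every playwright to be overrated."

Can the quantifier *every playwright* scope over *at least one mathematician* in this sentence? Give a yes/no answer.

*every playwright* is an ECM subject; ECM complements are not islands, and the embedded quantifier may take matrix scope.
Since no island is crossed, the inverse ordering is licensed alongside surface scope.

Yes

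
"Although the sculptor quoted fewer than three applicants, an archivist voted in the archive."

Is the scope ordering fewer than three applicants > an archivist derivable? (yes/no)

The target quantifier *fewer than three applicants* is part of the adjunct clause *although the sculptor quoted fewer than three applicants*.
Scope out of an adjunct clause is unavailable: QR respects the adjunct-island constraint.
So the wide-scope reading for *fewer than three applicants* is blocked.

No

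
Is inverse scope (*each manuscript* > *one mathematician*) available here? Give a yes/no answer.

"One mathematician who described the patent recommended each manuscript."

Yes

*each manuscript* sits in the matrix clause, not in the relative clause on *one mathematician*.
Clause-internal QR can adjoin the lower DP above the subject, yielding the inverse reading.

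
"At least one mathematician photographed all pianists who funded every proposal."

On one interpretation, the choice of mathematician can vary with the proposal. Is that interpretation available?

No

This is the *every proposal* > *at least one mathematician* reading.
The DP *every proposal* is contained in the relative clause *who funded every proposal* modifying *all pianists*.
Relative clauses are scope islands: a quantifier cannot QR out of a relative clause to take scope in the matrix clause.
*every proposal* > *at least one mathematician* would require crossing that boundary, which is illicit.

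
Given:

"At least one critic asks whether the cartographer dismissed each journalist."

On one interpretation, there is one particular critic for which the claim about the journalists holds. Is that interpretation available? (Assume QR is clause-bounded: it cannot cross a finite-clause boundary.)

Yes

The described interpretation is the *at least one critic* > *each journalist* scoping.
Nothing needs to raise for *at least one critic* > *each journalist*, so no island constraint is at stake.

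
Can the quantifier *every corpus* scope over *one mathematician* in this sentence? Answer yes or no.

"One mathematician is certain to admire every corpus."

Infinitival complements of raising predicates do not block QR; *every corpus* and *one mathematician* are effectively clausemates.
With no island boundary between them, the object can take inverse scope over the subject via ordinary QR within the clause.

Yes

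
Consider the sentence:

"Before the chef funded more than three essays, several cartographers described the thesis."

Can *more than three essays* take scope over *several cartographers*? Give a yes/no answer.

*more than three essays* sits inside the adjunct clause *before the chef funded more than three essays*.
Adjunct clauses are scope islands: a quantifier inside an adjunct cannot raise into the matrix clause.
So the wide-scope reading for *more than three essays* is blocked.

No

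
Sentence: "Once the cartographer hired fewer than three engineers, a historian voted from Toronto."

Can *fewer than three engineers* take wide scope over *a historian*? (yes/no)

No

*fewer than three engineers* is embedded in the adjunct clause *once the cartographer hired fewer than three engineers*.
Adverbial clauses are not L-marked, so they are barriers for QR — the quantifier cannot escape the adjunct.
So the wide-scope reading for *fewer than three engineers* is blocked.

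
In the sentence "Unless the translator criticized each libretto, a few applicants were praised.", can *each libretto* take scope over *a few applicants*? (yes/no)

*each libretto* occurs within the adjunct clause *unless the translator criticized each libretto*.
Since the clause is an adjunct (not a complement), the Adjunct Condition blocks QR across its edge.
*each libretto* is confined to the island and cannot take scope over *a few applicants*.

No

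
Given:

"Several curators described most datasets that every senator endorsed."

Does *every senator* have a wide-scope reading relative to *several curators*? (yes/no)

No

Structurally, *every senator* is inside the relative clause *that every senator endorsed* modifying *most datasets*.
Quantifiers inside a relative clause are trapped there; the RC boundary blocks QR.
Hence only narrow scope for *every senator* (under *several curators*) survives.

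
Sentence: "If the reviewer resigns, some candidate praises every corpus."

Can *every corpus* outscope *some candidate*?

Yes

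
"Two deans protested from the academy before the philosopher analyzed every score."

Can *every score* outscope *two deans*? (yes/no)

Structurally, *every score* is inside the adjunct clause *before the philosopher analyzed every score*.
Adverbial clauses are not L-marked, so they are barriers for QR — the quantifier cannot escape the adjunct.
The inverse ordering *every score* > *two deans* is therefore underivable.

No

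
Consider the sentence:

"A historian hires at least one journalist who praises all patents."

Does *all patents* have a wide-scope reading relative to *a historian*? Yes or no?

No

*all patents* sits inside the relative clause *who praises all patents* modifying *at least one journalist*.
Quantifiers inside a relative clause are trapped there; the RC boundary blocks QR.
*all patents* > *a historian* would require crossing that boundary, which is illicit.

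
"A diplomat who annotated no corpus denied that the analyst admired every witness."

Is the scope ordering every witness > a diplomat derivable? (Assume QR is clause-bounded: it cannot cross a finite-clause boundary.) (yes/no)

*every witness* is embedded in the finite complement clause *that the analyst admired every witness*.
Finite CP is the ceiling for QR here, by assumption.
So *every witness* cannot raise high enough to outscope *a diplomat*; only the surface ordering *a diplomat* > *every witness* is available.
(Only the surface reading survives: one fixed diplomat with respect to all the relevant witnesses.)

No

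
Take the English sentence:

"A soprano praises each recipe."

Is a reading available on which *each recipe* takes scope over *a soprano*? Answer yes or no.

Yes

Both DPs are arguments of the same predicate; there is no clause or island boundary between them.
No island intervenes, so both surface and inverse scope are derivable.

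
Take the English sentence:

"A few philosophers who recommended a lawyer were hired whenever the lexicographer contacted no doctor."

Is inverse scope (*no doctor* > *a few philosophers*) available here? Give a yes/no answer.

The target quantifier *no doctor* is part of the adjunct clause *whenever the lexicographer contacted no doctor*.
Adverbial clauses are not L-marked, so they are barriers for QR — the quantifier cannot escape the adjunct.
*no doctor* > *a few philosophers* would require crossing that boundary, which is illicit.

No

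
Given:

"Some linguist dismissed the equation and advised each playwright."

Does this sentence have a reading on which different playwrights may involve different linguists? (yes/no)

The described interpretation is the *each playwright* > *some linguist* scoping.
The target quantifier *each playwright* is part of one conjunct of the coordinate structure (*advised each playwright*).
The Coordinate Structure Constraint blocks movement (including QR) out of a single conjunct.
Hence only narrow scope for *each playwright* (under *some linguist*) survives.

No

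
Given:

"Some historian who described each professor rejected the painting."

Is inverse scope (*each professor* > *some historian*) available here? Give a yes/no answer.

No

*each professor* sits inside the relative clause *who described each professor*.
Relative clauses are scope islands: a quantifier cannot QR out of a relative clause to take scope in the matrix clause.
The inverse ordering *each professor* > *some historian* is therefore underivable.
(Only the surface reading survives: one fixed historian with respect to all the relevant professors.)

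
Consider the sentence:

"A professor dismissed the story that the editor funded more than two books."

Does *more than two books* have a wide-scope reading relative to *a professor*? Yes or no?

No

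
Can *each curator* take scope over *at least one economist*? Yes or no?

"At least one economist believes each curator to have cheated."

ECM infinitives lack a CP barrier, so *each curator* can QR over the matrix subject *at least one economist*.
Since no island is crossed, the inverse ordering is licensed alongside surface scope.

Yes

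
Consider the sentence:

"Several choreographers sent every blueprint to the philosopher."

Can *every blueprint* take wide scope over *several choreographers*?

*every blueprint* is the matrix object and *several choreographers* the matrix subject; the two are clausemates.
Ordinary QR to a clause-peripheral position gives the wide-scope LF for the lower DP.

Yes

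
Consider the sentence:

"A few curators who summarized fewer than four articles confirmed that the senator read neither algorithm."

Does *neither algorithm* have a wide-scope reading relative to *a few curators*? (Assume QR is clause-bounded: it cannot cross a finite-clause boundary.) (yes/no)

*neither algorithm* sits inside the finite complement clause *that the senator read neither algorithm*.
QR is clause-bounded, so the finite complement is a scope island for the embedded quantifier.
Hence only narrow scope for *neither algorithm* (under *a few curators*) survives.

No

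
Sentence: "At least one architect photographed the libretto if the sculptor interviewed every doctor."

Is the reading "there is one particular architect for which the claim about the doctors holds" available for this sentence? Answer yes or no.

The paraphrase describes the scope ordering *at least one architect* > *every doctor*.
Nothing needs to raise for *at least one architect* > *every doctor*, so no island constraint is at stake.

Yes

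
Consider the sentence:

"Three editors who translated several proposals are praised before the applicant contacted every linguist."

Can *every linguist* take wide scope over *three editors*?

*every linguist* is embedded in the adjunct clause *before the applicant contacted every linguist*.
Adjuncts are opaque for quantifier raising; a quantifier in an adjunct stays inside it.
*every linguist* > *three editors* would require crossing that boundary, which is illicit.

No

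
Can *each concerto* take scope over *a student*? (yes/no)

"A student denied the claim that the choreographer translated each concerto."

No

The target quantifier *each concerto* is part of the complex NP *the claim that the choreographer translated each concerto*.
The Complex NP Constraint bars QR out of the complement clause of a noun.
*each concerto* is confined to the island and cannot take scope over *a student*.
(Only the surface reading survives: one fixed student with respect to all the relevant concertos.)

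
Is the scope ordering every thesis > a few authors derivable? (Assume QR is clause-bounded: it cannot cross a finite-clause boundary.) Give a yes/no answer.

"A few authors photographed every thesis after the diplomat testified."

Although there is an adjunct clause, *every thesis* is in the main clause, not inside the adjunct.
Since no island is crossed, the inverse ordering is licensed alongside surface scope.
Both orderings are possible: *a few authors* > *every thesis* and *every thesis* > *a few authors*.

Yes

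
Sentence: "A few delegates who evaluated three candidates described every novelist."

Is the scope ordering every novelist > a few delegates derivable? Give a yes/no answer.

Yes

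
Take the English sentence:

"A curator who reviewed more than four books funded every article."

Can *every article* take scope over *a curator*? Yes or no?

*every article* sits in the matrix clause, not in the relative clause on *a curator*.
QR within a single clause is free, so the lower quantifier may take scope over the higher one.

Yes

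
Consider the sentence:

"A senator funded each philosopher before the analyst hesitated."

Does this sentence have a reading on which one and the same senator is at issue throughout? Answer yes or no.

That reading corresponds to *a senator* > *each philosopher*.
That is the surface-scope ordering, which is always one of the available readings — island constraints only ever restrict inverse scope.

Yes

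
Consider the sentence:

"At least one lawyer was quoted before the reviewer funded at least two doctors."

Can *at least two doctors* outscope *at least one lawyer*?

No

*at least two doctors* sits inside the adjunct clause *before the reviewer funded at least two doctors*.
The adjunct-island constraint bars QR out of an adverbial clause.
Hence only narrow scope for *at least two doctors* (under *at least one lawyer*) survives.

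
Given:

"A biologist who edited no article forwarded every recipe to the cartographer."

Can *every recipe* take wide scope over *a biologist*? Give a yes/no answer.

Yes

The RC *who edited no article* is an island, but *every recipe* is not inside it — it is the matrix object, a clausemate of *a biologist*.
Nothing blocks QR of the lower DP to a position above the higher one, so inverse scope is available.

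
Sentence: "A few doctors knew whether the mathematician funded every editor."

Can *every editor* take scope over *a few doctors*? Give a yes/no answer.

No

*every editor* occurs within the embedded question *whether the mathematician funded every editor*.
The wh-island constraint blocks QR out of an embedded interrogative.
*every editor* is confined to the island and cannot take scope over *a few doctors*.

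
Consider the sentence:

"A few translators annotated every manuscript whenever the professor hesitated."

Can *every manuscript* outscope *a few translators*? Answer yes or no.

Although there is an adjunct clause, *every manuscript* is in the main clause, not inside the adjunct.
Nothing blocks QR of the lower DP to a position above the higher one, so inverse scope is available.
The sentence is scopally ambiguous between *a few translators* > *every manuscript* and *every manuscript* > *a few translators*.

Yes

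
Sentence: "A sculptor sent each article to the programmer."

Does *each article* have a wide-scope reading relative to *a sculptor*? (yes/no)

Yes

Both DPs are arguments of the same predicate; there is no clause or island boundary between them.
No island intervenes, so both surface and inverse scope are derivable.
Both orderings are possible: *a sculptor* > *each article* and *each article* > *a sculptor*.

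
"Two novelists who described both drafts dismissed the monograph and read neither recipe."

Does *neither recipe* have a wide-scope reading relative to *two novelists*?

No

The target quantifier *neither recipe* is part of one conjunct of the coordinate structure (*read neither recipe*).
Asymmetric QR out of one conjunct violates the Coordinate Structure Constraint.
So the wide-scope reading for *neither recipe* is blocked.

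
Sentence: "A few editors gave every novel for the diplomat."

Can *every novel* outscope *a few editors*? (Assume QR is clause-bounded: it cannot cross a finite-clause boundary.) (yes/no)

Both DPs are arguments of the same predicate; there is no clause or island boundary between them.
No island intervenes, so both surface and inverse scope are derivable.
Both orderings are possible: *a few editors* > *every novel* and *every novel* > *a few editors*.

Yes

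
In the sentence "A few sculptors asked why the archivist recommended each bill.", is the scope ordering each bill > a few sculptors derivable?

No

*each bill* occurs within the embedded question *why the archivist recommended each bill*.
An indirect question is a wh-island; the filled [Spec,CP] blocks QR across the CP edge.
There is no licit LF on which *each bill* c-commands *a few sculptors*.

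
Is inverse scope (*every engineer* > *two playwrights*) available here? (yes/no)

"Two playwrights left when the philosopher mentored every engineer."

The DP *every engineer* is contained in the adjunct clause *when the philosopher mentored every engineer*.
The adjunct-island constraint bars QR out of an adverbial clause.
So *every engineer* cannot raise high enough to outscope *two playwrights*; only the surface ordering *two playwrights* > *every engineer* is available.

No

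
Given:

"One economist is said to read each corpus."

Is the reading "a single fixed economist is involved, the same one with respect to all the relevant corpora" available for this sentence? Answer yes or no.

That reading corresponds to *one economist* > *each corpus*.
Surface scope (*one economist* > *each corpus*) is always derivable; islands only block QR, not in-situ interpretation.

Yes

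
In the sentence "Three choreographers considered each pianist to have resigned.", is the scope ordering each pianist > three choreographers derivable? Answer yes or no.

Yes

This is an ECM construction: *each pianist* is the infinitival subject, Case-marked by the matrix verb, and the infinitive is transparent for QR.
Ordinary QR to a clause-peripheral position gives the wide-scope LF for the lower DP.
Both orderings are possible: *three choreographers* > *each pianist* and *each pianist* > *three choreographers*.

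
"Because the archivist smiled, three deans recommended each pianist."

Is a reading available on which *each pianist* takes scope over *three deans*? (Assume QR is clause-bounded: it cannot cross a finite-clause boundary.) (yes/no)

Yes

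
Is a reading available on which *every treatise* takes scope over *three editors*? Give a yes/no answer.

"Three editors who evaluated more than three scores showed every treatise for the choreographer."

*every treatise* sits in the matrix clause, not in the relative clause on *three editors*.
QR within a single clause is free, so the lower quantifier may take scope over the higher one.
Both orderings are possible: *three editors* > *every treatise* and *every treatise* > *three editors*.

Yes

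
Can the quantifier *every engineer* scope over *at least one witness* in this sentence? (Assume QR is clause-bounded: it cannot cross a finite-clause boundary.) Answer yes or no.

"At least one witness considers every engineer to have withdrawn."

*every engineer* is an ECM subject; ECM complements are not islands, and the embedded quantifier may take matrix scope.
No island intervenes, so both surface and inverse scope are derivable.

Yes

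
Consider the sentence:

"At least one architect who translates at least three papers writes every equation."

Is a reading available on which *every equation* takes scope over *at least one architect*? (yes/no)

Yes

The RC *who translates at least three papers* is an island, but *every equation* is not inside it — it is the matrix object, a clausemate of *at least one architect*.
Ordinary QR to a clause-peripheral position gives the wide-scope LF for the lower DP.
So *every equation* > *at least one architect* is among the available readings.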